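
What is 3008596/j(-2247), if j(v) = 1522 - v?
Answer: 3008596/3769 ≈ 798.25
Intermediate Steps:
3008596/j(-2247) = 3008596/(1522 - 1*(-2247)) = 3008596/(1522 + 2247) = 3008596/3769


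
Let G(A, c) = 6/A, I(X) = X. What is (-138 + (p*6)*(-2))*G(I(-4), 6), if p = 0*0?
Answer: 207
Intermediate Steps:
p = 0
(-138 + (p*6)*(-2))*G(I(-4), 6) = (-138 + (0*6)*(-2))*(6/(-4)) = (-138 + 0*(-2))*(6*(-¼)) = (-138 + 0)*(-3/2) = -138*(-3/2) = 207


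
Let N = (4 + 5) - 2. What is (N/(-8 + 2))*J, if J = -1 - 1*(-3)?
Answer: -7/3 ≈ -2.3333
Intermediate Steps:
N = 7 (N = 9 - 2 = 7)
J = 2 (J = -1 + 3 = 2)
(N/(-8 + 2))*J = (7/(-8 + 2))*2 = (7/(-6))*2 = (7*(-⅙))*2 = -7/6*2 = -7/3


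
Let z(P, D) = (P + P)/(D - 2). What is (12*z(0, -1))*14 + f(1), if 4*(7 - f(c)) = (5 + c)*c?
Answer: 11/2 ≈ 5.5000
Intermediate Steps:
f(c) = 7 - c*(5 + c)/4 (f(c) = 7 - (5 + c)*c/4 = 7 - c*(5 + c)/4)
z(P, D) = 2*P/(-2 + D) (z(P, D) = (2*P)/(-2 + D) = 2*P/(-2 + D))
(12*z(0, -1))*14 + f(1) = (12*(2*0/(-2 - 1)))*14 + (7 - 5/4*1 - ¼*1²) = (12*(2*0/(-3)))*14 + (7 - 5/4 - ¼*1) = (12*(2*0*(-⅓)))*14 + (7 - 5/4 - ¼) = (12*0)*14 + 11/2 = 0*14 + 11/2 = 0 + 11/2 = 11/2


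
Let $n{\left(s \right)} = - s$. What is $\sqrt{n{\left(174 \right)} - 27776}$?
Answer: $5 i \sqrt{1118} \approx 167.18 i$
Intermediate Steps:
$\sqrt{n{\left(174 \right)} - 27776} = \sqrt{\left(-1\right) 174 - 27776} = \sqrt{-174 - 27776} = \sqrt{-27950} = 5 i \sqrt{1118}$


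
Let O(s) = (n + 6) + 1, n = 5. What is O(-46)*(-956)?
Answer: -11472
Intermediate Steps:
O(s) = 12 (O(s) = (5 + 6) + 1 = 11 + 1 = 12)
O(-46)*(-956) = 12*(-956) = -11472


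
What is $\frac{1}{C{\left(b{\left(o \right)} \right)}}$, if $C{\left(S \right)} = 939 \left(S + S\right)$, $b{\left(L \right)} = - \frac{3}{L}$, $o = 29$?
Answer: $- \frac{29}{5634} \approx -0.0051473$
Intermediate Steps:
$C{\left(S \right)} = 1878 S$ ($C{\left(S \right)} = 939 \cdot 2 S = 1878 S$)
$\frac{1}{C{\left(b{\left(o \right)} \right)}} = \frac{1}{1878 \left(- \frac{3}{29}\right)} = \frac{1}{- \frac{5634}{29}} = - \frac{29}{5634}$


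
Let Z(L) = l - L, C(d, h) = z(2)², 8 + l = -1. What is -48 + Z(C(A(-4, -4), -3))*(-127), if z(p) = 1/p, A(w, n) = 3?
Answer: 4507/4 ≈ 1126.8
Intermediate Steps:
l = -9 (l = -8 - 1 = -9)
C(d, h) = ¼ (C(d, h) = (1/2)² = (½)² = ¼)
Z(L) = -9 - L
-48 + Z(C(A(-4, -4), -3))*(-127) = -48 + (-9 - 1*¼)*(-127) = -48 + (-9 - ¼)*(-127) = -48 - 37/4*(-127) = -48 + 4699/4 = 4507/4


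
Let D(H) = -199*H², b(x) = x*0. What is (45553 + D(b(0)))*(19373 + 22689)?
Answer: 1916050286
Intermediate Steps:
b(x) = 0
(45553 + D(b(0)))*(19373 + 22689) = (45553 - 199*0²)*(19373 + 22689) = (45553 - 199*0)*42062 = (45553 + 0)*42062 = 45553*42062 = 1916050286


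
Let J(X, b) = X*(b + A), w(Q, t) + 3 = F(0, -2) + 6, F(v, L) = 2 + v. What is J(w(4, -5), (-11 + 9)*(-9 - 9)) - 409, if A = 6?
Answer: -199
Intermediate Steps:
w(Q, t) = 5 (w(Q, t) = -3 + ((2 + 0) + 6) = -3 + (2 + 6) = -3 + 8 = 5)
J(X, b) = X*(6 + b) (J(X, b) = X*(b + 6) = X*(6 + b))
J(w(4, -5), (-11 + 9)*(-9 - 9)) - 409 = 5*(6 + (-11 + 9)*(-9 - 9)) - 409 = 5*(6 - 2*(-18)) - 409 = 5*(6 + 36) - 409 = 5*42 - 409 = 210 - 409 = -199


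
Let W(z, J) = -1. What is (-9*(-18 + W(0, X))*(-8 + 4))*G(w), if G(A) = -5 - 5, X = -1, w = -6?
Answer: 6840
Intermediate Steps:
G(A) = -10
(-9*(-18 + W(0, X))*(-8 + 4))*G(w) = -9*(-18 - 1)*(-8 + 4)*(-10) = -(-171)*(-4)*(-10) = -9*76*(-10) = -684*(-10) = 6840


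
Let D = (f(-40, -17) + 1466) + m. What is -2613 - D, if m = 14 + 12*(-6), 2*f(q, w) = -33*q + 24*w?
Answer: -4477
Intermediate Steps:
f(q, w) = 12*w - 33*q/2 (f(q, w) = (-33*q + 24*w)/2 = 12*w - 33*q/2)
m = -58 (m = 14 - 72 = -58)
D = 1864 (D = ((12*(-17) - 33/2*(-40)) + 1466) - 58 = ((-204 + 660) + 1466) - 58 = (456 + 1466) - 58 = 1922 - 58 = 1864)
-2613 - D = -2613 - 1*1864 = -2613 - 1864 = -4477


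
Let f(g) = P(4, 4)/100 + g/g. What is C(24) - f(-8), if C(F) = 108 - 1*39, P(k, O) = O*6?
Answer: 1694/25 ≈ 67.760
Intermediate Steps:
P(k, O) = 6*O
C(F) = 69 (C(F) = 108 - 39 = 69)
f(g) = 31/25 (f(g) = (6*4)/100 + g/g = 24*(1/100) + 1 = 6/25 + 1 = 31/25)
C(24) - f(-8) = 69 - 1*31/25 = 69 - 31/25 = 1694/25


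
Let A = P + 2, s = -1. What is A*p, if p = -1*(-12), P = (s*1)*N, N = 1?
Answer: 12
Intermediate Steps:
P = -1 (P = -1*1*1 = -1*1 = -1)
p = 12
A = 1 (A = -1 + 2 = 1)
A*p = 1*12 = 12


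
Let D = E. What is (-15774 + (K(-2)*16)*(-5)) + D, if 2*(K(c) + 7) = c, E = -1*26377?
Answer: -41511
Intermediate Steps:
E = -26377
D = -26377
K(c) = -7 + c/2
(-15774 + (K(-2)*16)*(-5)) + D = (-15774 + ((-7 + (½)*(-2))*16)*(-5)) - 26377 = (-15774 + ((-7 - 1)*16)*(-5)) - 26377 = (-15774 - 8*16*(-5)) - 26377 = (-15774 - 128*(-5)) - 26377 = (-15774 + 640) - 26377 = -15134 - 26377 = -41511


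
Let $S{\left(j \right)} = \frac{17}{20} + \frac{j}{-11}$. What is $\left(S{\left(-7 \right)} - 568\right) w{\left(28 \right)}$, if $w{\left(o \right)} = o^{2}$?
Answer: $- \frac{24428068}{55} \approx -4.4415 \cdot 10^{5}$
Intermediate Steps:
$S{\left(j \right)} = \frac{17}{20} - \frac{j}{11}$ ($S{\left(j \right)} = 17 \cdot \frac{1}{20} + j \left(- \frac{1}{11}\right) = \frac{17}{20} - \frac{j}{11}$)
$\left(S{\left(-7 \right)} - 568\right) w{\left(28 \right)} = \left(\left(\frac{17}{20} - - \frac{7}{11}\right) - 568\right) 28^{2} = \left(\left(\frac{17}{20} + \frac{7}{11}\right) - 568\right) 784 = \left(\frac{327}{220} - 568\right) 784 = \left(- \frac{124633}{220}\right) 784 = - \frac{24428068}{55}$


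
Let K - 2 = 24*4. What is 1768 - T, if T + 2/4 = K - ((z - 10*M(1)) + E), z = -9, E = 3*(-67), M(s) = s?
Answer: 2901/2 ≈ 1450.5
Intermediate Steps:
E = -201
K = 98 (K = 2 + 24*4 = 2 + 96 = 98)
T = 635/2 (T = -½ + (98 - ((-9 - 10*1) - 201)) = -½ + (98 - ((-9 - 10) - 201)) = -½ + (98 - (-19 - 201)) = -½ + (98 - 1*(-220)) = -½ + (98 + 220) = -½ + 318 = 635/2 ≈ 317.50)
1768 - T = 1768 - 1*635/2 = 1768 - 635/2 = 2901/2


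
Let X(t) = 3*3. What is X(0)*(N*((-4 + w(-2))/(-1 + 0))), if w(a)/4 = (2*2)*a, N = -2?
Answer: -648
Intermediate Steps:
w(a) = 16*a (w(a) = 4*((2*2)*a) = 4*(4*a) = 16*a)
X(t) = 9
X(0)*(N*((-4 + w(-2))/(-1 + 0))) = 9*(-2*(-4 + 16*(-2))/(-1 + 0)) = 9*(-2*(-4 - 32)/(-1)) = 9*(-(-72)*(-1)) = 9*(-2*36) = 9*(-72) = -648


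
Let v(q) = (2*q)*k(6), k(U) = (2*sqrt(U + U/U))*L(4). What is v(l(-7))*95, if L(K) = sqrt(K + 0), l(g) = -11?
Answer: -8360*sqrt(7) ≈ -22118.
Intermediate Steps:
L(K) = sqrt(K)
k(U) = 4*sqrt(1 + U) (k(U) = (2*sqrt(U + U/U))*sqrt(4) = (2*sqrt(U + 1))*2 = (2*sqrt(1 + U))*2 = 4*sqrt(1 + U))
v(q) = 8*q*sqrt(7) (v(q) = (2*q)*(4*sqrt(1 + 6)) = (2*q)*(4*sqrt(7)) = 8*q*sqrt(7))
v(l(-7))*95 = (8*(-11)*sqrt(7))*95 = -88*sqrt(7)*95 = -8360*sqrt(7)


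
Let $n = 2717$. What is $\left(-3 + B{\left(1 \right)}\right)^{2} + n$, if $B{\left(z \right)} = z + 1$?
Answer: $2718$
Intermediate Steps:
$B{\left(z \right)} = 1 + z$
$\left(-3 + B{\left(1 \right)}\right)^{2} + n = \left(-3 + \left(1 + 1\right)\right)^{2} + 2717 = \left(-3 + 2\right)^{2} + 2717 = \left(-1\right)^{2} + 2717 = 1 + 2717 = 2718$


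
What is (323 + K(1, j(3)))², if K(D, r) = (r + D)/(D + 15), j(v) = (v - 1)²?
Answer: 26759929/256 ≈ 1.0453e+5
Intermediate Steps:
j(v) = (-1 + v)²
K(D, r) = (D + r)/(15 + D)
(323 + K(1, j(3)))² = (323 + (1 + (-1 + 3)²)/(15 + 1))² = (323 + (1 + 2²)/16)² = (323 + (1 + 4)/16)² = (323 + (1/16)*5)² = (323 + 5/16)² = (5173/16)² = 26759929/256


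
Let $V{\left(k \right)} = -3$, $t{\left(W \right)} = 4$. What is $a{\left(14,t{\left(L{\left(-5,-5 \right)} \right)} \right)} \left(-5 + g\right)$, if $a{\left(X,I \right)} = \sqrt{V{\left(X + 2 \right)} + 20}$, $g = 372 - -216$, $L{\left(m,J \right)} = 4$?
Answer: $583 \sqrt{17} \approx 2403.8$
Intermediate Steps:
$g = 588$ ($g = 372 + 216 = 588$)
$a{\left(X,I \right)} = \sqrt{17}$ ($a{\left(X,I \right)} = \sqrt{-3 + 20} = \sqrt{17}$)
$a{\left(14,t{\left(L{\left(-5,-5 \right)} \right)} \right)} \left(-5 + g\right) = \sqrt{17} \left(-5 + 588\right) = \sqrt{17} \cdot 583 = 583 \sqrt{17}$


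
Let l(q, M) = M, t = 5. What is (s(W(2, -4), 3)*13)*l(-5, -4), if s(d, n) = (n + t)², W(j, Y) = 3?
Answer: -3328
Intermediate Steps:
s(d, n) = (5 + n)² (s(d, n) = (n + 5)² = (5 + n)²)
(s(W(2, -4), 3)*13)*l(-5, -4) = ((5 + 3)²*13)*(-4) = (8²*13)*(-4) = (64*13)*(-4) = 832*(-4) = -3328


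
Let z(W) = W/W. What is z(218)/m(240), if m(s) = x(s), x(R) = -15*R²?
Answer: -1/864000 ≈ -1.1574e-6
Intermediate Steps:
z(W) = 1
m(s) = -15*s²
z(218)/m(240) = 1/(-15*240²) = 1/(-15*57600) = 1/(-864000) = 1*(-1/864000) = -1/864000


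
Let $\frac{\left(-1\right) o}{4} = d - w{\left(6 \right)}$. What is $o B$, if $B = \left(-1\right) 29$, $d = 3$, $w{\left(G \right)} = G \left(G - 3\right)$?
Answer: $-1740$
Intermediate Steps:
$w{\left(G \right)} = G \left(-3 + G\right)$
$B = -29$
$o = 60$ ($o = - 4 \left(3 - 6 \left(-3 + 6\right)\right) = - 4 \left(3 - 6 \cdot 3\right) = - 4 \left(3 - 18\right) = \left(-4\right) \left(-15\right) = 60$)
$o B = 60 \left(-29\right) = -1740$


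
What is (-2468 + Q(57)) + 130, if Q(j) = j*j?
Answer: 911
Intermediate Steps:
Q(j) = j**2
(-2468 + Q(57)) + 130 = (-2468 + 57**2) + 130 = (-2468 + 3249) + 130 = 781 + 130 = 911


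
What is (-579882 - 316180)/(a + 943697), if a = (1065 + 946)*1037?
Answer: -448031/1514552 ≈ -0.29582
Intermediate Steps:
a = 2085407 (a = 2011*1037 = 2085407)
(-579882 - 316180)/(a + 943697) = (-579882 - 316180)/(2085407 + 943697) = -896062/3029104 = -896062*1/3029104 = -448031/1514552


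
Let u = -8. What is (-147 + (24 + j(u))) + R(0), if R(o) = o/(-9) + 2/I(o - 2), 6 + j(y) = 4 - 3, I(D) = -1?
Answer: -130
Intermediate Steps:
j(y) = -5 (j(y) = -6 + (4 - 3) = -6 + 1 = -5)
R(o) = -2 - o/9 (R(o) = o/(-9) + 2/(-1) = o*(-⅑) + 2*(-1) = -o/9 - 2 = -2 - o/9)
(-147 + (24 + j(u))) + R(0) = (-147 + (24 - 5)) + (-2 - ⅑*0) = (-147 + 19) + (-2 + 0) = -128 - 2 = -130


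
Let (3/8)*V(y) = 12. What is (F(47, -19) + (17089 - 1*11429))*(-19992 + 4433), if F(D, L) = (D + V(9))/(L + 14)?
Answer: -439090539/5 ≈ -8.7818e+7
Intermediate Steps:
V(y) = 32 (V(y) = (8/3)*12 = 32)
F(D, L) = (32 + D)/(14 + L) (F(D, L) = (D + 32)/(L + 14) = (32 + D)/(14 + L))
(F(47, -19) + (17089 - 1*11429))*(-19992 + 4433) = ((32 + 47)/(14 - 19) + (17089 - 1*11429))*(-19992 + 4433) = (79/(-5) + (17089 - 11429))*(-15559) = (-1/5*79 + 5660)*(-15559) = (-79/5 + 5660)*(-15559) = (28221/5)*(-15559) = -439090539/5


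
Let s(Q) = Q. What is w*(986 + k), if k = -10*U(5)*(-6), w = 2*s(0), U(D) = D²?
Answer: 0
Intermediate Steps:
w = 0 (w = 2*0 = 0)
k = 1500 (k = -10*5²*(-6) = -10*25*(-6) = -250*(-6) = 1500)
w*(986 + k) = 0*(986 + 1500) = 0*2486 = 0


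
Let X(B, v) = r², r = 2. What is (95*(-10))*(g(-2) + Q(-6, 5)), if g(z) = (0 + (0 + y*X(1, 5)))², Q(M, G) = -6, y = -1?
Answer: -9500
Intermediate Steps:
X(B, v) = 4 (X(B, v) = 2² = 4)
g(z) = 16 (g(z) = (0 + (0 - 1*4))² = (0 + (0 - 4))² = (0 - 4)² = (-4)² = 16)
(95*(-10))*(g(-2) + Q(-6, 5)) = (95*(-10))*(16 - 6) = -950*10 = -9500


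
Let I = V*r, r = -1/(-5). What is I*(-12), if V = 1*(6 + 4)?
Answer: -24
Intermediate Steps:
V = 10 (V = 1*10 = 10)
r = ⅕ (r = -1*(-⅕) = ⅕ ≈ 0.20000)
I = 2 (I = 10*(⅕) = 2)
I*(-12) = 2*(-12) = -24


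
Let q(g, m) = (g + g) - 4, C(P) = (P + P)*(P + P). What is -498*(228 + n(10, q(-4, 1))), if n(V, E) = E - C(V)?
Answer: 91632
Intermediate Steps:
C(P) = 4*P**2 (C(P) = (2*P)*(2*P) = 4*P**2)
q(g, m) = -4 + 2*g (q(g, m) = 2*g - 4 = -4 + 2*g)
n(V, E) = E - 4*V**2
-498*(228 + n(10, q(-4, 1))) = -498*(228 + ((-4 + 2*(-4)) - 4*10**2)) = -498*(228 + ((-4 - 8) - 4*100)) = -498*(228 + (-12 - 400)) = -498*(228 - 412) = -498*(-184) = 91632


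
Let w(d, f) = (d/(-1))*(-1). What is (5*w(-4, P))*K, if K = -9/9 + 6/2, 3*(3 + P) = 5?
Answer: -40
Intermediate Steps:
P = -4/3 (P = -3 + (⅓)*5 = -3 + 5/3 = -4/3 ≈ -1.3333)
w(d, f) = d (w(d, f) = (d*(-1))*(-1) = -d*(-1) = d)
K = 2 (K = -9*⅑ + 6*(½) = -1 + 3 = 2)
(5*w(-4, P))*K = (5*(-4))*2 = -20*2 = -40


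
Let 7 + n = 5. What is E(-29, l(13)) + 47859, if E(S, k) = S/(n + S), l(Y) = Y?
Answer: 1483658/31 ≈ 47860.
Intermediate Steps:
n = -2 (n = -7 + 5 = -2)
E(S, k) = S/(-2 + S)
E(-29, l(13)) + 47859 = -29/(-2 - 29) + 47859 = -29/(-31) + 47859 = -29*(-1/31) + 47859 = 29/31 + 47859 = 1483658/31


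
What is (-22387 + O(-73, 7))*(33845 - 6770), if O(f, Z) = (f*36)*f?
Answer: 4588048275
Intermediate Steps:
O(f, Z) = 36*f² (O(f, Z) = (36*f)*f = 36*f²)
(-22387 + O(-73, 7))*(33845 - 6770) = (-22387 + 36*(-73)²)*(33845 - 6770) = (-22387 + 36*5329)*27075 = (-22387 + 191844)*27075 = 169457*27075 = 4588048275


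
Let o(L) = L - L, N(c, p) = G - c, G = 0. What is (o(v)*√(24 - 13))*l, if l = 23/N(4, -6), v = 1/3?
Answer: 0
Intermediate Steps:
v = ⅓ ≈ 0.33333
N(c, p) = -c (N(c, p) = 0 - c = -c)
o(L) = 0
l = -23/4 (l = 23/((-1*4)) = 23/(-4) = 23*(-¼) = -23/4 ≈ -5.7500)
(o(v)*√(24 - 13))*l = (0*√(24 - 13))*(-23/4) = (0*√11)*(-23/4) = 0*(-23/4) = 0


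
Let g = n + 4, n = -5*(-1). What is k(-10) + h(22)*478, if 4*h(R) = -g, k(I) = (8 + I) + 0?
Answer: -2155/2 ≈ -1077.5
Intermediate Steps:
n = 5
k(I) = 8 + I
g = 9 (g = 5 + 4 = 9)
h(R) = -9/4 (h(R) = (-1*9)/4 = (1/4)*(-9) = -9/4)
k(-10) + h(22)*478 = (8 - 10) - 9/4*478 = -2 - 2151/2 = -2155/2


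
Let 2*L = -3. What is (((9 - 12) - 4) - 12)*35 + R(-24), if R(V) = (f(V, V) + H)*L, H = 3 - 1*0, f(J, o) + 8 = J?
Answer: -1243/2 ≈ -621.50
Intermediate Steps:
f(J, o) = -8 + J
L = -3/2 (L = (1/2)*(-3) = -3/2 ≈ -1.5000)
H = 3 (H = 3 + 0 = 3)
R(V) = 15/2 - 3*V/2 (R(V) = ((-8 + V) + 3)*(-3/2) = (-5 + V)*(-3/2) = 15/2 - 3*V/2)
(((9 - 12) - 4) - 12)*35 + R(-24) = (((9 - 12) - 4) - 12)*35 + (15/2 - 3/2*(-24)) = ((-3 - 4) - 12)*35 + (15/2 + 36) = (-7 - 12)*35 + 87/2 = -19*35 + 87/2 = -665 + 87/2 = -1243/2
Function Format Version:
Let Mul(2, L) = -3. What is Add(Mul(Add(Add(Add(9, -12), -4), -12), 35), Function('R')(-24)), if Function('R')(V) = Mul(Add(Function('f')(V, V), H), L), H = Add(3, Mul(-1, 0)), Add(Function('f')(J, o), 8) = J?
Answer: Rational(-1243, 2) ≈ -621.50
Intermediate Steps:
Function('f')(J, o) = Add(-8, J)
L = Rational(-3, 2) (L = Mul(Rational(1, 2), -3) = Rational(-3, 2) ≈ -1.5000)
H = 3 (H = Add(3, 0) = 3)
Function('R')(V) = Add(Rational(15, 2), Mul(Rational(-3, 2), V)) (Function('R')(V) = Mul(Add(Add(-8, V), 3), Rational(-3, 2)) = Mul(Add(-5, V), Rational(-3, 2)) = Add(Rational(15, 2), Mul(Rational(-3, 2), V)))
Add(Mul(Add(Add(Add(9, -12), -4), -12), 35), Function('R')(-24)) = Add(Mul(Add(Add(Add(9, -12), -4), -12), 35), Add(Rational(15, 2), Mul(Rational(-3, 2), -24))) = Add(Mul(Add(Add(-3, -4), -12), 35), Add(Rational(15, 2), 36)) = Add(Mul(Add(-7, -12), 35), Rational(87, 2)) = Add(Mul(-19, 35), Rational(87, 2)) = Add(-665, Rational(87, 2)) = Rational(-1243, 2)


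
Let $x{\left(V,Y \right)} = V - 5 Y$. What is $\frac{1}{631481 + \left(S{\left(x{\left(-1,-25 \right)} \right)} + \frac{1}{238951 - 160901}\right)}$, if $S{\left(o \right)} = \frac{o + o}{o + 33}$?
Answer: $\frac{12253850}{7738092808407} \approx 1.5836 \cdot 10^{-6}$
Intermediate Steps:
$S{\left(o \right)} = \frac{2 o}{33 + o}$
$\frac{1}{631481 + \left(S{\left(x{\left(-1,-25 \right)} \right)} + \frac{1}{238951 - 160901}\right)} = \frac{1}{631481 + \left(\frac{2 \left(-1 - -125\right)}{33 - -124} + \frac{1}{238951 - 160901}\right)} = \frac{1}{631481 + \left(\frac{2 \left(-1 + 125\right)}{33 + \left(-1 + 125\right)} + \frac{1}{78050}\right)} = \frac{1}{631481 + \left(2 \cdot 124 \frac{1}{33 + 124} + \frac{1}{78050}\right)} = \frac{1}{631481 + \left(2 \cdot 124 \cdot \frac{1}{157} + \frac{1}{78050}\right)} = \frac{1}{631481 + \left(\frac{248}{157} + \frac{1}{78050}\right)} = \frac{1}{631481 + \frac{19356557}{12253850}} = \frac{1}{\frac{7738092808407}{12253850}} = \frac{12253850}{7738092808407}$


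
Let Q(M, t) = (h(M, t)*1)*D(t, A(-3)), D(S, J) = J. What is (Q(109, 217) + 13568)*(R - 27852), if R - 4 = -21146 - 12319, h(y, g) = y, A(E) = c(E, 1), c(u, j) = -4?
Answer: -805162316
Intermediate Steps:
A(E) = -4
R = -33461 (R = 4 + (-21146 - 12319) = 4 - 33465 = -33461)
Q(M, t) = -4*M (Q(M, t) = (M*1)*(-4) = M*(-4) = -4*M)
(Q(109, 217) + 13568)*(R - 27852) = (-4*109 + 13568)*(-33461 - 27852) = (-436 + 13568)*(-61313) = 13132*(-61313) = -805162316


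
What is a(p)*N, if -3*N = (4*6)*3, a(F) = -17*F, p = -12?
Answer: -4896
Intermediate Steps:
N = -24 (N = -4*6*3/3 = -8*3 = -⅓*72 = -24)
a(p)*N = -17*(-12)*(-24) = 204*(-24) = -4896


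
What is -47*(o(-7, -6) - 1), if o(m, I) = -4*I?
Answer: -1081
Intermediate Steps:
-47*(o(-7, -6) - 1) = -47*(-4*(-6) - 1) = -47*(24 - 1) = -47*23 = -1081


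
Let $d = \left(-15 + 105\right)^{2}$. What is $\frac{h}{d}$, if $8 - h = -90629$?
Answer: $\frac{90637}{8100} \approx 11.19$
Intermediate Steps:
$h = 90637$ ($h = 8 - -90629 = 8 + 90629 = 90637$)
$d = 8100$ ($d = 90^{2} = 8100$)
$\frac{h}{d} = \frac{90637}{8100}$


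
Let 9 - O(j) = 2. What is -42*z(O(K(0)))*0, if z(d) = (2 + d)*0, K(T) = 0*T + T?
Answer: 0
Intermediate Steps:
K(T) = T (K(T) = 0 + T = T)
O(j) = 7 (O(j) = 9 - 1*2 = 9 - 2 = 7)
z(d) = 0
-42*z(O(K(0)))*0 = -42*0*0 = 0*0 = 0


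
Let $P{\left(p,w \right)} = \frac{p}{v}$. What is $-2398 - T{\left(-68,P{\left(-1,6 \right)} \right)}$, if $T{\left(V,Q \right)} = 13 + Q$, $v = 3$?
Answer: $- \frac{7232}{3} \approx -2410.7$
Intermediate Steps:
$P{\left(p,w \right)} = \frac{p}{3}$
$-2398 - T{\left(-68,P{\left(-1,6 \right)} \right)} = -2398 - \left(13 + \frac{1}{3} \left(-1\right)\right) = -2398 - \left(13 - \frac{1}{3}\right) = -2398 - \frac{38}{3} = - \frac{7232}{3}$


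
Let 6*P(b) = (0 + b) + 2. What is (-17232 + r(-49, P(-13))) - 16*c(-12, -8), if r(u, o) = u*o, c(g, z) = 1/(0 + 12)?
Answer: -34287/2 ≈ -17144.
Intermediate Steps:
P(b) = 1/3 + b/6 (P(b) = ((0 + b) + 2)/6 = (b + 2)/6 = (2 + b)/6 = 1/3 + b/6)
c(g, z) = 1/12
r(u, o) = o*u
(-17232 + r(-49, P(-13))) - 16*c(-12, -8) = (-17232 + (1/3 + (1/6)*(-13))*(-49)) - 16*1/12 = (-17232 + (1/3 - 13/6)*(-49)) - 4/3 = (-17232 - 11/6*(-49)) - 4/3 = (-17232 + 539/6) - 4/3 = -102853/6 - 4/3 = -34287/2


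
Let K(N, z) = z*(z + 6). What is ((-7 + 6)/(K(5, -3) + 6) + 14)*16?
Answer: 688/3 ≈ 229.33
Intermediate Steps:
K(N, z) = z*(6 + z)
((-7 + 6)/(K(5, -3) + 6) + 14)*16 = ((-7 + 6)/(-3*(6 - 3) + 6) + 14)*16 = (-1/(-3*3 + 6) + 14)*16 = (-1/(-9 + 6) + 14)*16 = (-1/(-3) + 14)*16 = (-1*(-1/3) + 14)*16 = (1/3 + 14)*16 = (43/3)*16 = 688/3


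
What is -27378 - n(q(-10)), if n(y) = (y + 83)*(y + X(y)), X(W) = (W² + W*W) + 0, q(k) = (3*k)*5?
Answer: 2977572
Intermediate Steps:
q(k) = 15*k
X(W) = 2*W² (X(W) = (W² + W²) + 0 = 2*W² + 0 = 2*W²)
n(y) = (83 + y)*(y + 2*y²) (n(y) = (y + 83)*(y + 2*y²) = (83 + y)*(y + 2*y²))
-27378 - n(q(-10)) = -27378 - 15*(-10)*(83 + 2*(15*(-10))² + 167*(15*(-10))) = -27378 - (-150)*(83 + 2*(-150)² + 167*(-150)) = -27378 - (-150)*(83 + 2*22500 - 25050) = -27378 - (-150)*(83 + 45000 - 25050) = -27378 - (-150)*20033 = -27378 - 1*(-3004950) = -27378 + 3004950 = 2977572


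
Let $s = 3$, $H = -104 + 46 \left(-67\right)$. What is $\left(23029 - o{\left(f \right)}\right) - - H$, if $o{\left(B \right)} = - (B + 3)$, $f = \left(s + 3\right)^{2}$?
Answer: $19882$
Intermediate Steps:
$H = -3186$ ($H = -104 - 3082 = -3186$)
$f = 36$ ($f = \left(3 + 3\right)^{2} = 6^{2} = 36$)
$o{\left(B \right)} = -3 - B$ ($o{\left(B \right)} = - (3 + B) = -3 - B$)
$\left(23029 - o{\left(f \right)}\right) - - H = \left(23029 - \left(-3 - 36\right)\right) - \left(-1\right) \left(-3186\right) = \left(23029 - \left(-3 - 36\right)\right) - 3186 = \left(23029 - -39\right) - 3186 = \left(23029 + 39\right) - 3186 = 23068 - 3186 = 19882$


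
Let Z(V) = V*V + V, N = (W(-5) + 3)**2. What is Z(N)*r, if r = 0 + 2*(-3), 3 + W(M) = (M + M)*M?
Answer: -37515000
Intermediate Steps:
W(M) = -3 + 2*M**2 (W(M) = -3 + (M + M)*M = -3 + (2*M)*M = -3 + 2*M**2)
N = 2500 (N = ((-3 + 2*(-5)**2) + 3)**2 = ((-3 + 2*25) + 3)**2 = ((-3 + 50) + 3)**2 = (47 + 3)**2 = 50**2 = 2500)
Z(V) = V + V**2 (Z(V) = V**2 + V = V + V**2)
r = -6 (r = 0 - 6 = -6)
Z(N)*r = (2500*(1 + 2500))*(-6) = (2500*2501)*(-6) = 6252500*(-6) = -37515000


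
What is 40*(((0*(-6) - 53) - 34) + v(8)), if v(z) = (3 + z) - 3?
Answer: -3160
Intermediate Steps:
v(z) = z
40*(((0*(-6) - 53) - 34) + v(8)) = 40*(((0*(-6) - 53) - 34) + 8) = 40*(((0 - 53) - 34) + 8) = 40*((-53 - 34) + 8) = 40*(-87 + 8) = 40*(-79) = -3160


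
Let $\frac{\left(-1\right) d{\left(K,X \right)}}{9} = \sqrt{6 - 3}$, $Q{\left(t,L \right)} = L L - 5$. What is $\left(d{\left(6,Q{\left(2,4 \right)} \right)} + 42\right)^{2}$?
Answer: $2007 - 756 \sqrt{3} \approx 697.57$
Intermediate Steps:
$Q{\left(t,L \right)} = -5 + L^{2}$ ($Q{\left(t,L \right)} = L^{2} - 5 = -5 + L^{2}$)
$d{\left(K,X \right)} = - 9 \sqrt{3}$ ($d{\left(K,X \right)} = - 9 \sqrt{6 - 3} = - 9 \sqrt{3}$)
$\left(d{\left(6,Q{\left(2,4 \right)} \right)} + 42\right)^{2} = \left(- 9 \sqrt{3} + 42\right)^{2} = \left(42 - 9 \sqrt{3}\right)^{2}$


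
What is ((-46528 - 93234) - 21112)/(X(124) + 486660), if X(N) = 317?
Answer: -160874/486977 ≈ -0.33035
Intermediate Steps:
((-46528 - 93234) - 21112)/(X(124) + 486660) = ((-46528 - 93234) - 21112)/(317 + 486660) = (-139762 - 21112)/486977 = -160874*1/486977 = -160874/486977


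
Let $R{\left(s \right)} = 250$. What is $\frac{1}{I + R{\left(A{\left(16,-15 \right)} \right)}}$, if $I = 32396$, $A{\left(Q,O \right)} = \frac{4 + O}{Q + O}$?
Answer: $\frac{1}{32646} \approx 3.0632 \cdot 10^{-5}$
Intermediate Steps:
$A{\left(Q,O \right)} = \frac{4 + O}{O + Q}$
$\frac{1}{I + R{\left(A{\left(16,-15 \right)} \right)}} = \frac{1}{32396 + 250} = \frac{1}{32646}$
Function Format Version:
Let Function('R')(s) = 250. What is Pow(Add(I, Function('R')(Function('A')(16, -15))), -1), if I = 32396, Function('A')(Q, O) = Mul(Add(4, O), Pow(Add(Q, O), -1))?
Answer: Rational(1, 32646) ≈ 3.0632e-5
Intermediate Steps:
Function('A')(Q, O) = Mul(Pow(Add(O, Q), -1), Add(4, O)) (Function('A')(Q, O) = Mul(Add(4, O), Pow(Add(O, Q), -1)) = Mul(Pow(Add(O, Q), -1), Add(4, O)))
Pow(Add(I, Function('R')(Function('A')(16, -15))), -1) = Pow(Add(32396, 250), -1) = Pow(32646, -1) = Rational(1, 32646)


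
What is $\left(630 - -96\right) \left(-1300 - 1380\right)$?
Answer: $-1945680$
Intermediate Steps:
$\left(630 - -96\right) \left(-1300 - 1380\right) = \left(630 + 96\right) \left(-2680\right) = 726 \left(-2680\right) = -1945680$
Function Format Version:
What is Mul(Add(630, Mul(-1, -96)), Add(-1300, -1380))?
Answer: -1945680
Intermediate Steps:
Mul(Add(630, Mul(-1, -96)), Add(-1300, -1380)) = Mul(Add(630, 96), -2680) = Mul(726, -2680) = -1945680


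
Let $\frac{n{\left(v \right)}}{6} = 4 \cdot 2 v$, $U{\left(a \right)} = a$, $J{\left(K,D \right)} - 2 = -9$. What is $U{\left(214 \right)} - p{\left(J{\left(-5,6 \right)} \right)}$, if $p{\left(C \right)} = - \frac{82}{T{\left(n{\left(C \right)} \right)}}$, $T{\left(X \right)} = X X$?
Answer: $\frac{12079913}{56448} \approx 214.0$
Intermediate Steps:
$J{\left(K,D \right)} = -7$ ($J{\left(K,D \right)} = 2 - 9 = -7$)
$n{\left(v \right)} = 48 v$ ($n{\left(v \right)} = 6 \cdot 4 \cdot 2 v = 6 \cdot 8 v = 48 v$)
$T{\left(X \right)} = X^{2}$
$p{\left(C \right)} = - \frac{41}{1152 C^{2}}$ ($p{\left(C \right)} = - \frac{82}{\left(48 C\right)^{2}} = - \frac{82}{2304 C^{2}} = - 82 \frac{1}{2304 C^{2}} = - \frac{41}{1152 C^{2}}$)
$U{\left(214 \right)} - p{\left(J{\left(-5,6 \right)} \right)} = 214 - - \frac{41}{1152 \cdot 49} = 214 - \left(- \frac{41}{1152}\right) \frac{1}{49} = 214 - - \frac{41}{56448} = 214 + \frac{41}{56448} = \frac{12079913}{56448}$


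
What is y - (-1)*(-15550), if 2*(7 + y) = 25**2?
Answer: -30489/2 ≈ -15245.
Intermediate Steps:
y = 611/2 (y = -7 + (1/2)*25**2 = -7 + (1/2)*625 = -7 + 625/2 = 611/2 ≈ 305.50)
y - (-1)*(-15550) = 611/2 - (-1)*(-15550) = 611/2 - 1*15550 = 611/2 - 15550 = -30489/2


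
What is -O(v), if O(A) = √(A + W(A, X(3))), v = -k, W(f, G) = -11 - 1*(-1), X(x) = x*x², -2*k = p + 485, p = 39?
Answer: -6*√7 ≈ -15.875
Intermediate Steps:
k = -262 (k = -(39 + 485)/2 = -½*524 = -262)
X(x) = x³
W(f, G) = -10 (W(f, G) = -11 + 1 = -10)
v = 262 (v = -1*(-262) = 262)
O(A) = √(-10 + A) (O(A) = √(A - 10) = √(-10 + A))
-O(v) = -√(-10 + 262) = -√252 = -6*√7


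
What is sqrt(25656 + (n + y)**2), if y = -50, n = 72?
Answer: 2*sqrt(6535) ≈ 161.68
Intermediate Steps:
sqrt(25656 + (n + y)**2) = sqrt(25656 + (72 - 50)**2) = sqrt(25656 + 22**2) = sqrt(25656 + 484) = sqrt(26140) = 2*sqrt(6535)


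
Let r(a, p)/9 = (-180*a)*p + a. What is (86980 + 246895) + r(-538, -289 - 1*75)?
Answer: -316918807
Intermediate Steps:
r(a, p) = 9*a - 1620*a*p (r(a, p) = 9*((-180*a)*p + a) = 9*(-180*a*p + a) = 9*(a - 180*a*p) = 9*a - 1620*a*p)
(86980 + 246895) + r(-538, -289 - 1*75) = (86980 + 246895) + 9*(-538)*(1 - 180*(-289 - 1*75)) = 333875 + 9*(-538)*(1 - 180*(-289 - 75)) = 333875 + 9*(-538)*(1 - 180*(-364)) = 333875 + 9*(-538)*(1 + 65520) = 333875 + 9*(-538)*65521 = 333875 - 317252682 = -316918807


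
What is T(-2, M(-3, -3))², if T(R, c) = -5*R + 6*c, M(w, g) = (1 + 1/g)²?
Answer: 1444/9 ≈ 160.44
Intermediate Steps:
T(-2, M(-3, -3))² = (-5*(-2) + 6*((1 - 3)²/(-3)²))² = (10 + 6*((⅑)*(-2)²))² = (10 + 6*((⅑)*4))² = (10 + 6*(4/9))² = (10 + 8/3)² = (38/3)² = 1444/9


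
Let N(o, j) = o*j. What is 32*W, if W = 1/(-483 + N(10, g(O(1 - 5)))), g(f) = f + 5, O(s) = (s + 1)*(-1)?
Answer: -32/403 ≈ -0.079404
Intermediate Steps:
O(s) = -1 - s (O(s) = (1 + s)*(-1) = -1 - s)
g(f) = 5 + f
N(o, j) = j*o
W = -1/403 (W = 1/(-483 + (5 + (-1 - (1 - 5)))*10) = 1/(-483 + (5 + (-1 - 1*(-4)))*10) = 1/(-483 + (5 + (-1 + 4))*10) = 1/(-483 + (5 + 3)*10) = 1/(-483 + 8*10) = 1/(-483 + 80) = 1/(-403) = -1/403 ≈ -0.0024814)
32*W = 32*(-1/403) = -32/403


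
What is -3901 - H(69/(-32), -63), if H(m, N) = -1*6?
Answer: -3895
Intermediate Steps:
H(m, N) = -6
-3901 - H(69/(-32), -63) = -3901 - 1*(-6) = -3901 + 6 = -3895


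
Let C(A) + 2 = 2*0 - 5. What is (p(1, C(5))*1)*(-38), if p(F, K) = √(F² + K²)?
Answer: -190*√2 ≈ -268.70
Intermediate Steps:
C(A) = -7 (C(A) = -2 + (2*0 - 5) = -2 + (0 - 5) = -2 - 5 = -7)
(p(1, C(5))*1)*(-38) = (√(1² + (-7)²)*1)*(-38) = (√(1 + 49)*1)*(-38) = (√50*1)*(-38) = ((5*√2)*1)*(-38) = (5*√2)*(-38) = -190*√2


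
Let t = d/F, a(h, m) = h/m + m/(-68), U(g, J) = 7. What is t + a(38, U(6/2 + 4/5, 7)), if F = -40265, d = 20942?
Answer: 92103383/19166140 ≈ 4.8055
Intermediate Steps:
a(h, m) = -m/68 + h/m (a(h, m) = h/m + m*(-1/68) = h/m - m/68 = -m/68 + h/m)
t = -20942/40265 (t = 20942/(-40265) = 20942*(-1/40265) = -20942/40265 ≈ -0.52010)
t + a(38, U(6/2 + 4/5, 7)) = -20942/40265 + (-1/68*7 + 38/7) = -20942/40265 + (-7/68 + 38*(⅐)) = -20942/40265 + (-7/68 + 38/7) = -20942/40265 + 2535/476 = 92103383/19166140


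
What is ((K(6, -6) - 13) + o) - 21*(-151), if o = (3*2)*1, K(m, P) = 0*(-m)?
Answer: 3164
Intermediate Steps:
K(m, P) = 0
o = 6 (o = 6*1 = 6)
((K(6, -6) - 13) + o) - 21*(-151) = ((0 - 13) + 6) - 21*(-151) = (-13 + 6) + 3171 = -7 + 3171 = 3164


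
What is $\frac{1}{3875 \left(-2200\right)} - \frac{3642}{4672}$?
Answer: $- \frac{1940503417}{2489300000} \approx -0.77954$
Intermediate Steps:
$\frac{1}{3875 \left(-2200\right)} - \frac{3642}{4672} = \frac{1}{3875} \left(- \frac{1}{2200}\right) - \frac{1821}{2336} = - \frac{1}{8525000} - \frac{1821}{2336} = - \frac{1940503417}{2489300000}$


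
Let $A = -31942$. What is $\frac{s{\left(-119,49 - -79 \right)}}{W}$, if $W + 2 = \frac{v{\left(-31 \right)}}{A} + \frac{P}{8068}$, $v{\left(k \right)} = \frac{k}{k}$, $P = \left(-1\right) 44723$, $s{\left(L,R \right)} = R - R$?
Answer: $0$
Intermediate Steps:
$s{\left(L,R \right)} = 0$
$P = -44723$
$v{\left(k \right)} = 1$
$W = - \frac{971983123}{128854028}$ ($W = -2 + \left(1 \frac{1}{-31942} - \frac{44723}{8068}\right) = -2 + \left(1 \left(- \frac{1}{31942}\right) - \frac{44723}{8068}\right) = -2 - \frac{714275067}{128854028} = - \frac{971983123}{128854028} \approx -7.5433$)
$\frac{s{\left(-119,49 - -79 \right)}}{W} = \frac{0}{- \frac{971983123}{128854028}} = 0 \left(- \frac{128854028}{971983123}\right) = 0$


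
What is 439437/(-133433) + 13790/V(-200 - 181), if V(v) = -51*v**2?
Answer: -191475580781/58107803139 ≈ -3.2952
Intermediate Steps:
439437/(-133433) + 13790/V(-200 - 181) = 439437/(-133433) + 13790/((-51*(-200 - 181)**2)) = 439437*(-1/133433) + 13790/((-51*(-381)**2)) = -439437/133433 + 13790/((-51*145161)) = -439437/133433 + 13790/(-7403211) = -439437/133433 + 13790*(-1/7403211) = -439437/133433 - 13790/7403211 = -191475580781/58107803139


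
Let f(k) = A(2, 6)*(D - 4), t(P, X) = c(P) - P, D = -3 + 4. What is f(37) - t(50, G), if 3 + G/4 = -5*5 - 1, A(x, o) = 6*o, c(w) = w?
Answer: -108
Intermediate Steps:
G = -116 (G = -12 + 4*(-5*5 - 1) = -12 + 4*(-25 - 1) = -12 + 4*(-26) = -12 - 104 = -116)
D = 1
t(P, X) = 0 (t(P, X) = P - P = 0)
f(k) = -108 (f(k) = (6*6)*(1 - 4) = 36*(-3) = -108)
f(37) - t(50, G) = -108 - 1*0 = -108 + 0 = -108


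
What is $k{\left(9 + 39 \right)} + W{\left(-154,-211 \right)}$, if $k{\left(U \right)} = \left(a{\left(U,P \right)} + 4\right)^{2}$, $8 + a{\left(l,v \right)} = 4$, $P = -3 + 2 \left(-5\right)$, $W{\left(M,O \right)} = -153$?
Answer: $-153$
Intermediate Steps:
$P = -13$ ($P = -3 - 10 = -13$)
$a{\left(l,v \right)} = -4$ ($a{\left(l,v \right)} = -8 + 4 = -4$)
$k{\left(U \right)} = 0$ ($k{\left(U \right)} = \left(-4 + 4\right)^{2} = 0^{2} = 0$)
$k{\left(9 + 39 \right)} + W{\left(-154,-211 \right)} = 0 - 153 = -153$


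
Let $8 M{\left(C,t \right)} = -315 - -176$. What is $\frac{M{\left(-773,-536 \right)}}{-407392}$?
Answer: $\frac{139}{3259136} \approx 4.2649 \cdot 10^{-5}$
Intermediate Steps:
$M{\left(C,t \right)} = - \frac{139}{8}$ ($M{\left(C,t \right)} = \frac{-315 - -176}{8} = \frac{-315 + 176}{8} = \frac{1}{8} \left(-139\right) = - \frac{139}{8}$)
$\frac{M{\left(-773,-536 \right)}}{-407392} = - \frac{139}{8 \left(-407392\right)} = \left(- \frac{139}{8}\right) \left(- \frac{1}{407392}\right) = \frac{139}{3259136}$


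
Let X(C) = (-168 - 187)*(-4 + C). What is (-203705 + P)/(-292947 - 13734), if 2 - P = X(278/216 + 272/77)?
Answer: 1691574823/2550359196 ≈ 0.66327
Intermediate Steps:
X(C) = 1420 - 355*C (X(C) = -355*(-4 + C) = 1420 - 355*C)
P = 2435957/8316 (P = 2 - (1420 - 355*(278/216 + 272/77)) = 2 - (1420 - 355*(278*(1/216) + 272*(1/77))) = 2 - (1420 - 355*(139/108 + 272/77)) = 2 - (1420 - 355*40079/8316) = 2 - (1420 - 14228045/8316) = 2 - 1*(-2419325/8316) = 2 + 2419325/8316 = 2435957/8316 ≈ 292.92)
(-203705 + P)/(-292947 - 13734) = (-203705 + 2435957/8316)/(-292947 - 13734) = -1691574823/8316/(-306681) = -1691574823/8316*(-1/306681) = 1691574823/2550359196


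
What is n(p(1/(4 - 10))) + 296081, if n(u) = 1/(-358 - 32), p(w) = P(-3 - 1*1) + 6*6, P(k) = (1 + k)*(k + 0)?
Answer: 115471589/390 ≈ 2.9608e+5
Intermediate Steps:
P(k) = k*(1 + k) (P(k) = (1 + k)*k = k*(1 + k))
p(w) = 48 (p(w) = (-3 - 1*1)*(1 + (-3 - 1*1)) + 6*6 = (-3 - 1)*(1 + (-3 - 1)) + 36 = -4*(1 - 4) + 36 = -4*(-3) + 36 = 12 + 36 = 48)
n(u) = -1/390 (n(u) = 1/(-390) = -1/390)
n(p(1/(4 - 10))) + 296081 = -1/390 + 296081 = 115471589/390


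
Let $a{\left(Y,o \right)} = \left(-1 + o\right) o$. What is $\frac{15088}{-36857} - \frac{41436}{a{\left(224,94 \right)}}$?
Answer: $- \frac{276517658}{53700649} \approx -5.1492$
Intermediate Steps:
$a{\left(Y,o \right)} = o \left(-1 + o\right)$
$\frac{15088}{-36857} - \frac{41436}{a{\left(224,94 \right)}} = \frac{15088}{-36857} - \frac{41436}{94 \left(-1 + 94\right)} = 15088 \left(- \frac{1}{36857}\right) - \frac{41436}{94 \cdot 93} = - \frac{15088}{36857} - \frac{41436}{8742} = - \frac{15088}{36857} - \frac{6906}{1457} = - \frac{276517658}{53700649}$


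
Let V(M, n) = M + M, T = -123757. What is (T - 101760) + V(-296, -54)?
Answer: -226109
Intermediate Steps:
V(M, n) = 2*M
(T - 101760) + V(-296, -54) = (-123757 - 101760) + 2*(-296) = -225517 - 592 = -226109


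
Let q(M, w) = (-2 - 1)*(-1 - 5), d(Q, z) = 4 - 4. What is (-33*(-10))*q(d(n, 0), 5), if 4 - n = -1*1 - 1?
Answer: 5940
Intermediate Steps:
n = 6 (n = 4 - (-1*1 - 1) = 4 - (-1 - 1) = 4 - 1*(-2) = 4 + 2 = 6)
d(Q, z) = 0
q(M, w) = 18 (q(M, w) = -3*(-6) = 18)
(-33*(-10))*q(d(n, 0), 5) = -33*(-10)*18 = 330*18 = 5940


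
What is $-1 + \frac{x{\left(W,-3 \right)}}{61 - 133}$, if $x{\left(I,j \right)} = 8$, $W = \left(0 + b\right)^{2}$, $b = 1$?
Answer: $- \frac{10}{9} \approx -1.1111$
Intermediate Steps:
$W = 1$ ($W = \left(0 + 1\right)^{2} = 1^{2} = 1$)
$-1 + \frac{x{\left(W,-3 \right)}}{61 - 133} = -1 + \frac{8}{61 - 133} = -1 + \frac{8}{-72} = -1 + 8 \left(- \frac{1}{72}\right) = -1 - \frac{1}{9} = - \frac{10}{9}$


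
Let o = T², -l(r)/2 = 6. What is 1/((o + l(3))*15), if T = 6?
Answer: 1/360 ≈ 0.0027778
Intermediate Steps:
l(r) = -12 (l(r) = -2*6 = -12)
o = 36 (o = 6² = 36)
1/((o + l(3))*15) = 1/((36 - 12)*15) = 1/(24*15) = 1/360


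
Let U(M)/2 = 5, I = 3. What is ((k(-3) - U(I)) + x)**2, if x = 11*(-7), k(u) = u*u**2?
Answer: 12996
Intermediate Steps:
k(u) = u**3
x = -77
U(M) = 10 (U(M) = 2*5 = 10)
((k(-3) - U(I)) + x)**2 = (((-3)**3 - 1*10) - 77)**2 = ((-27 - 10) - 77)**2 = (-37 - 77)**2 = (-114)**2 = 12996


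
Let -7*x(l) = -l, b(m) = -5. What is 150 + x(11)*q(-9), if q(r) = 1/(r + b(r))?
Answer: 14689/98 ≈ 149.89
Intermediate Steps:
q(r) = 1/(-5 + r) (q(r) = 1/(r - 5) = 1/(-5 + r))
x(l) = l/7 (x(l) = -(-1)*l/7 = l/7)
150 + x(11)*q(-9) = 150 + ((⅐)*11)/(-5 - 9) = 150 + (11/7)/(-14) = 150 + (11/7)*(-1/14) = 150 - 11/98 = 14689/98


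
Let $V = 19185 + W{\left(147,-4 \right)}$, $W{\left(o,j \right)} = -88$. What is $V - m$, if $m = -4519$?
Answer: $23616$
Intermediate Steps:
$V = 19097$ ($V = 19185 - 88 = 19097$)
$V - m = 19097 - -4519 = 19097 + 4519 = 23616$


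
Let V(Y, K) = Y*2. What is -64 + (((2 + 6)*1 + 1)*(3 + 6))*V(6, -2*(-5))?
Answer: 908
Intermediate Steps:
V(Y, K) = 2*Y
-64 + (((2 + 6)*1 + 1)*(3 + 6))*V(6, -2*(-5)) = -64 + (((2 + 6)*1 + 1)*(3 + 6))*(2*6) = -64 + ((8*1 + 1)*9)*12 = -64 + ((8 + 1)*9)*12 = -64 + (9*9)*12 = -64 + 81*12 = -64 + 972 = 908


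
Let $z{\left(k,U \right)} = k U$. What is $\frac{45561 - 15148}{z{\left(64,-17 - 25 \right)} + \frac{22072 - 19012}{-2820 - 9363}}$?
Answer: $- \frac{123507193}{10916988} \approx -11.313$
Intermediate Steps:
$z{\left(k,U \right)} = U k$
$\frac{45561 - 15148}{z{\left(64,-17 - 25 \right)} + \frac{22072 - 19012}{-2820 - 9363}} = \frac{45561 - 15148}{\left(-17 - 25\right) 64 + \frac{22072 - 19012}{-2820 - 9363}} = \frac{30413}{\left(-42\right) 64 + \frac{3060}{-12183}} = \frac{30413}{-2688 + 3060 \left(- \frac{1}{12183}\right)} = \frac{30413}{-2688 - \frac{1020}{4061}} = \frac{30413}{- \frac{10916988}{4061}} = 30413 \left(- \frac{4061}{10916988}\right) = - \frac{123507193}{10916988}$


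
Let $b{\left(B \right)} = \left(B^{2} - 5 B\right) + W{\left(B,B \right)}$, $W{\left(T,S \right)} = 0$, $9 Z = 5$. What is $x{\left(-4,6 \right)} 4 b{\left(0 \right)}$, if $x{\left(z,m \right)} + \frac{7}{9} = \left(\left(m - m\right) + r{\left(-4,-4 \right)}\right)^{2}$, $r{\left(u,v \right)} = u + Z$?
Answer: $0$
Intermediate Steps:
$Z = \frac{5}{9}$ ($Z = \frac{1}{9} \cdot 5 = \frac{5}{9} \approx 0.55556$)
$r{\left(u,v \right)} = \frac{5}{9} + u$ ($r{\left(u,v \right)} = u + \frac{5}{9} = \frac{5}{9} + u$)
$b{\left(B \right)} = B^{2} - 5 B$ ($b{\left(B \right)} = \left(B^{2} - 5 B\right) + 0 = B^{2} - 5 B$)
$x{\left(z,m \right)} = \frac{898}{81}$ ($x{\left(z,m \right)} = - \frac{7}{9} + \left(\left(m - m\right) + \left(\frac{5}{9} - 4\right)\right)^{2} = - \frac{7}{9} + \left(0 - \frac{31}{9}\right)^{2} = - \frac{7}{9} + \left(- \frac{31}{9}\right)^{2} = - \frac{7}{9} + \frac{961}{81} = \frac{898}{81}$)
$x{\left(-4,6 \right)} 4 b{\left(0 \right)} = \frac{898}{81} \cdot 4 \cdot 0 \left(-5 + 0\right) = \frac{3592 \cdot 0 \left(-5\right)}{81} = \frac{3592}{81} \cdot 0 = 0$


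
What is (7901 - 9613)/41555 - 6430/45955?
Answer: -69174722/381932005 ≈ -0.18112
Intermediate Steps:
(7901 - 9613)/41555 - 6430/45955 = -1712*1/41555 - 6430*1/45955 = -1712/41555 - 1286/9191 = -69174722/381932005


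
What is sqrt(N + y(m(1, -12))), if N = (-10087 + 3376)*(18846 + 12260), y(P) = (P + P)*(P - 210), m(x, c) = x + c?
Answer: 4*I*sqrt(13046719) ≈ 14448.0*I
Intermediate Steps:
m(x, c) = c + x
y(P) = 2*P*(-210 + P) (y(P) = (2*P)*(-210 + P) = 2*P*(-210 + P))
N = -208752366 (N = -6711*31106 = -208752366)
sqrt(N + y(m(1, -12))) = sqrt(-208752366 + 2*(-12 + 1)*(-210 + (-12 + 1))) = sqrt(-208752366 + 2*(-11)*(-210 - 11)) = sqrt(-208752366 + 2*(-11)*(-221)) = sqrt(-208752366 + 4862) = sqrt(-208747504) = 4*I*sqrt(13046719)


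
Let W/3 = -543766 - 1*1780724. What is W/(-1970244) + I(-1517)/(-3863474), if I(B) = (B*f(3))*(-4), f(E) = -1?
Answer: 748715985427/211444068546 ≈ 3.5410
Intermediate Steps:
W = -6973470 (W = 3*(-543766 - 1*1780724) = 3*(-543766 - 1780724) = 3*(-2324490) = -6973470)
I(B) = 4*B (I(B) = (B*(-1))*(-4) = -B*(-4) = 4*B)
W/(-1970244) + I(-1517)/(-3863474) = -6973470/(-1970244) + (4*(-1517))/(-3863474) = -6973470*(-1/1970244) - 6068*(-1/3863474) = 387415/109458 + 3034/1931737 = 748715985427/211444068546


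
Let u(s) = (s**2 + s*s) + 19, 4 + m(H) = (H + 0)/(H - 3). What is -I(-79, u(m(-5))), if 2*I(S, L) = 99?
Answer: -99/2 ≈ -49.500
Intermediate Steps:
m(H) = -4 + H/(-3 + H) (m(H) = -4 + (H + 0)/(H - 3) = -4 + H/(-3 + H))
u(s) = 19 + 2*s**2 (u(s) = (s**2 + s**2) + 19 = 2*s**2 + 19 = 19 + 2*s**2)
I(S, L) = 99/2 (I(S, L) = (1/2)*99 = 99/2)
-I(-79, u(m(-5))) = -1*99/2 = -99/2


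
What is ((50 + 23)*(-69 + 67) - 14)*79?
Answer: -12640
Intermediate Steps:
((50 + 23)*(-69 + 67) - 14)*79 = (73*(-2) - 14)*79 = (-146 - 14)*79 = -160*79 = -12640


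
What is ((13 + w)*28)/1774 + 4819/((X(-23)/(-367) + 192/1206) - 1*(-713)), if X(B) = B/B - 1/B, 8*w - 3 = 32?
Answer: 30186149971825/4292974698908 ≈ 7.0315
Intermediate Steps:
w = 35/8 (w = 3/8 + (1/8)*32 = 3/8 + 4 = 35/8 ≈ 4.3750)
X(B) = 1 - 1/B
((13 + w)*28)/1774 + 4819/((X(-23)/(-367) + 192/1206) - 1*(-713)) = ((13 + 35/8)*28)/1774 + 4819/((((-1 - 23)/(-23))/(-367) + 192/1206) - 1*(-713)) = ((139/8)*28)*(1/1774) + 4819/((-1/23*(-24)*(-1/367) + 192*(1/1206)) + 713) = (973/2)*(1/1774) + 4819/(((24/23)*(-1/367) + 32/201) + 713) = 973/3548 + 4819/((-24/8441 + 32/201) + 713) = 973/3548 + 4819/(265288/1696641 + 713) = 973/3548 + 4819/(1209970321/1696641) = 973/3548 + 4819*(1696641/1209970321) = 973/3548 + 8176112979/1209970321 = 30186149971825/4292974698908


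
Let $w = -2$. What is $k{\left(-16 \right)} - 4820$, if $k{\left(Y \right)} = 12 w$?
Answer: $-4844$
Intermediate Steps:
$k{\left(Y \right)} = -24$ ($k{\left(Y \right)} = 12 \left(-2\right) = -24$)
$k{\left(-16 \right)} - 4820 = -24 - 4820 = -4844$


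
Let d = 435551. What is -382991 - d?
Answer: -818542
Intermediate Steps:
-382991 - d = -382991 - 1*435551 = -382991 - 435551 = -818542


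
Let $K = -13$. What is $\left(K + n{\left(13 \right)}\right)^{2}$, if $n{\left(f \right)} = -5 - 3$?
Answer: $441$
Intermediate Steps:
$n{\left(f \right)} = -8$ ($n{\left(f \right)} = -5 - 3 = -8$)
$\left(K + n{\left(13 \right)}\right)^{2} = \left(-13 - 8\right)^{2} = \left(-21\right)^{2} = 441$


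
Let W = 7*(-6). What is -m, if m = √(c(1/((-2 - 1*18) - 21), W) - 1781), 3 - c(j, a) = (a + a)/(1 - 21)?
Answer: -I*√44555/5 ≈ -42.216*I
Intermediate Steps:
W = -42
c(j, a) = 3 + a/10 (c(j, a) = 3 - (a + a)/(1 - 21) = 3 - 2*a/(-20) = 3 - 2*a*(-1)/20 = 3 - (-1)*a/10 = 3 + a/10)
m = I*√44555/5 (m = √((3 + (⅒)*(-42)) - 1781) = √((3 - 21/5) - 1781) = √(-6/5 - 1781) = √(-8911/5) = I*√44555/5 ≈ 42.216*I)
-m = -I*√44555/5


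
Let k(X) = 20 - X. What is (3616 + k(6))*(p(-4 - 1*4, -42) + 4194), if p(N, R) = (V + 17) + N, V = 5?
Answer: 15275040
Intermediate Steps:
p(N, R) = 22 + N (p(N, R) = (5 + 17) + N = 22 + N)
(3616 + k(6))*(p(-4 - 1*4, -42) + 4194) = (3616 + (20 - 1*6))*((22 + (-4 - 1*4)) + 4194) = (3616 + (20 - 6))*((22 + (-4 - 4)) + 4194) = (3616 + 14)*((22 - 8) + 4194) = 3630*(14 + 4194) = 3630*4208 = 15275040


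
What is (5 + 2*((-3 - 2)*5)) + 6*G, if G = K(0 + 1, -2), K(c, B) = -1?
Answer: -51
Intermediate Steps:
G = -1
(5 + 2*((-3 - 2)*5)) + 6*G = (5 + 2*((-3 - 2)*5)) + 6*(-1) = (5 + 2*(-5*5)) - 6 = (5 + 2*(-25)) - 6 = (5 - 50) - 6 = -45 - 6 = -51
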